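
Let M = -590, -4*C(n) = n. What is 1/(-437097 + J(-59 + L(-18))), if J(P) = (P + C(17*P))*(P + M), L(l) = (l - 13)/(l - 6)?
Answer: -2304/1286959213 ≈ -1.7903e-6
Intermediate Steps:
C(n) = -n/4
L(l) = (-13 + l)/(-6 + l)
J(P) = -13*P*(-590 + P)/4 (J(P) = (P - 17*P/4)*(P - 590) = (P - 17*P/4)*(-590 + P) = (-13*P/4)*(-590 + P) = -13*P*(-590 + P)/4)
1/(-437097 + J(-59 + L(-18))) = 1/(-437097 + 13*(-59 + (-13 - 18)/(-6 - 18))*(590 - (-59 + (-13 - 18)/(-6 - 18)))/4) = 1/(-437097 + 13*(-59 - 31/(-24))*(590 - (-59 - 31/(-24)))/4) = 1/(-437097 + 13*(-59 - 1/24*(-31))*(590 - (-59 - 1/24*(-31)))/4) = 1/(-437097 + 13*(-59 + 31/24)*(590 - (-59 + 31/24))/4) = 1/(-437097 + (13/4)*(-1385/24)*(590 - 1*(-1385/24))) = 1/(-437097 + (13/4)*(-1385/24)*(590 + 1385/24)) = 1/(-437097 + (13/4)*(-1385/24)*(15545/24)) = 1/(-437097 - 279887725/2304) = 1/(-1286959213/2304) = -2304/1286959213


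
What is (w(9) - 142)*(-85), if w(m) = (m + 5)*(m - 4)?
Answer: 6120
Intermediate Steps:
w(m) = (-4 + m)*(5 + m) (w(m) = (5 + m)*(-4 + m) = (-4 + m)*(5 + m))
(w(9) - 142)*(-85) = ((-20 + 9 + 9²) - 142)*(-85) = ((-20 + 9 + 81) - 142)*(-85) = (70 - 142)*(-85) = -72*(-85) = 6120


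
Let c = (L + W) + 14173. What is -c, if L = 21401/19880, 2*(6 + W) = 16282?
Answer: -443504441/19880 ≈ -22309.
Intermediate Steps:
W = 8135 (W = -6 + (½)*16282 = -6 + 8141 = 8135)
L = 21401/19880 (L = 21401*(1/19880) = 21401/19880 ≈ 1.0765)
c = 443504441/19880 (c = (21401/19880 + 8135) + 14173 = 161745201/19880 + 14173 = 443504441/19880 ≈ 22309.)
-c = -1*443504441/19880 = -443504441/19880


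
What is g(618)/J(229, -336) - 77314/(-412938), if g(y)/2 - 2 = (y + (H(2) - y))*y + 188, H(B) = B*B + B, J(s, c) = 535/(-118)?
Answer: -189915932737/110460915 ≈ -1719.3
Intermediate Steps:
J(s, c) = -535/118 (J(s, c) = 535*(-1/118) = -535/118)
H(B) = B + B**2 (H(B) = B**2 + B = B + B**2)
g(y) = 380 + 12*y (g(y) = 4 + 2*((y + (2*(1 + 2) - y))*y + 188) = 4 + 2*((y + (2*3 - y))*y + 188) = 4 + 2*((y + (6 - y))*y + 188) = 4 + 2*(6*y + 188) = 4 + 2*(188 + 6*y) = 4 + (376 + 12*y) = 380 + 12*y)
g(618)/J(229, -336) - 77314/(-412938) = (380 + 12*618)/(-535/118) - 77314/(-412938) = (380 + 7416)*(-118/535) - 77314*(-1/412938) = 7796*(-118/535) + 38657/206469 = -919928/535 + 38657/206469 = -189915932737/110460915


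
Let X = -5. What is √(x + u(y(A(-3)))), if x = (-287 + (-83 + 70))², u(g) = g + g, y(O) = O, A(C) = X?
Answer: √89990 ≈ 299.98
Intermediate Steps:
A(C) = -5
u(g) = 2*g
x = 90000 (x = (-287 - 13)² = (-300)² = 90000)
√(x + u(y(A(-3)))) = √(90000 + 2*(-5)) = √(90000 - 10) = √89990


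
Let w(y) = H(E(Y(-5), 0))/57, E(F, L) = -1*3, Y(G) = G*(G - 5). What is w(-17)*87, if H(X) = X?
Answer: -87/19 ≈ -4.5789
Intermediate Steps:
Y(G) = G*(-5 + G)
E(F, L) = -3
w(y) = -1/19 (w(y) = -3/57 = -3*1/57 = -1/19)
w(-17)*87 = -1/19*87 = -87/19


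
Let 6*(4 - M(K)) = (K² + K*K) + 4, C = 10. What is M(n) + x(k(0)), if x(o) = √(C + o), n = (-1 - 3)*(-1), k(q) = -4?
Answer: -2 + √6 ≈ 0.44949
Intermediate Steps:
n = 4 (n = -4*(-1) = 4)
M(K) = 10/3 - K²/3 (M(K) = 4 - ((K² + K*K) + 4)/6 = 4 - ((K² + K²) + 4)/6 = 4 - (2*K² + 4)/6 = 4 - (4 + 2*K²)/6 = 4 + (-⅔ - K²/3) = 10/3 - K²/3)
x(o) = √(10 + o)
M(n) + x(k(0)) = (10/3 - ⅓*4²) + √(10 - 4) = (10/3 - ⅓*16) + √6 = (10/3 - 16/3) + √6 = -2 + √6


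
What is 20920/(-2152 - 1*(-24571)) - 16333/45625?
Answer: 588305473/1022866875 ≈ 0.57515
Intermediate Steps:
20920/(-2152 - 1*(-24571)) - 16333/45625 = 20920/(-2152 + 24571) - 16333*1/45625 = 20920/22419 - 16333/45625 = 588305473/1022866875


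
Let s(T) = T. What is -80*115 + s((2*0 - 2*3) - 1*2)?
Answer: -9208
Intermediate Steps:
-80*115 + s((2*0 - 2*3) - 1*2) = -80*115 + ((2*0 - 2*3) - 1*2) = -9200 + ((0 - 6) - 2) = -9200 + (-6 - 2) = -9200 - 8 = -9208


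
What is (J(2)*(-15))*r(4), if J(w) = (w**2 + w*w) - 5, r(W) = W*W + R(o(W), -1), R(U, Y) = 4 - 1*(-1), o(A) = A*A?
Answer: -945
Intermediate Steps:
o(A) = A**2
R(U, Y) = 5 (R(U, Y) = 4 + 1 = 5)
r(W) = 5 + W**2 (r(W) = W*W + 5 = W**2 + 5 = 5 + W**2)
J(w) = -5 + 2*w**2 (J(w) = (w**2 + w**2) - 5 = 2*w**2 - 5 = -5 + 2*w**2)
(J(2)*(-15))*r(4) = ((-5 + 2*2**2)*(-15))*(5 + 4**2) = ((-5 + 2*4)*(-15))*(5 + 16) = ((-5 + 8)*(-15))*21 = (3*(-15))*21 = -45*21 = -945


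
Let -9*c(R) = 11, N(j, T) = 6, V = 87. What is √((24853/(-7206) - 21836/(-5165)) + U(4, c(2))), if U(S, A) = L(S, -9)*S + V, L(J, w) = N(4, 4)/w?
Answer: √117901794004599390/37218990 ≈ 9.2256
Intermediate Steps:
L(J, w) = 6/w
c(R) = -11/9 (c(R) = -⅑*11 = -11/9)
U(S, A) = 87 - 2*S/3 (U(S, A) = (6/(-9))*S + 87 = (6*(-⅑))*S + 87 = -2*S/3 + 87 = 87 - 2*S/3)
√((24853/(-7206) - 21836/(-5165)) + U(4, c(2))) = √((24853/(-7206) - 21836/(-5165)) + (87 - ⅔*4)) = √((24853*(-1/7206) - 21836*(-1/5165)) + (87 - 8/3)) = √((-24853/7206 + 21836/5165) + 253/3) = √(28984471/37218990 + 253/3) = √(3167785961/37218990) = √117901794004599390/37218990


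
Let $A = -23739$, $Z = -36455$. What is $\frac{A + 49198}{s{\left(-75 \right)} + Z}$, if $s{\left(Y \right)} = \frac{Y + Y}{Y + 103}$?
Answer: $- \frac{356426}{510445} \approx -0.69827$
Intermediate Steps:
$s{\left(Y \right)} = \frac{2 Y}{103 + Y}$
$\frac{A + 49198}{s{\left(-75 \right)} + Z} = \frac{-23739 + 49198}{2 \left(-75\right) \frac{1}{103 - 75} - 36455} = \frac{25459}{2 \left(-75\right) \frac{1}{28} - 36455} = \frac{25459}{- \frac{75}{14} - 36455} = \frac{25459}{- \frac{510445}{14}} = 25459 \left(- \frac{14}{510445}\right) = - \frac{356426}{510445}$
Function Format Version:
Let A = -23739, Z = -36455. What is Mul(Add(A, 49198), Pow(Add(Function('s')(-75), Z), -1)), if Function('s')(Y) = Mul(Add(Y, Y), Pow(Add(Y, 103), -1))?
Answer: Rational(-356426, 510445) ≈ -0.69827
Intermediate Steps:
Function('s')(Y) = Mul(2, Y, Pow(Add(103, Y), -1)) (Function('s')(Y) = Mul(Mul(2, Y), Pow(Add(103, Y), -1)) = Mul(2, Y, Pow(Add(103, Y), -1)))
Mul(Add(A, 49198), Pow(Add(Function('s')(-75), Z), -1)) = Mul(Add(-23739, 49198), Pow(Add(Mul(2, -75, Pow(Add(103, -75), -1)), -36455), -1)) = Mul(25459, Pow(Add(Mul(2, -75, Pow(28, -1)), -36455), -1)) = Mul(25459, Pow(Add(Mul(2, -75, Rational(1, 28)), -36455), -1)) = Mul(25459, Pow(Add(Rational(-75, 14), -36455), -1)) = Mul(25459, Pow(Rational(-510445, 14), -1)) = Mul(25459, Rational(-14, 510445)) = Rational(-356426, 510445)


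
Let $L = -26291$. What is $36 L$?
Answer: $-946476$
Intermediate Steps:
$36 L = 36 \left(-26291\right) = -946476$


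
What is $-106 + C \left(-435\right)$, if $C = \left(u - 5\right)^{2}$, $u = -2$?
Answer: $-21421$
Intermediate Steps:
$C = 49$ ($C = \left(-2 - 5\right)^{2} = \left(-7\right)^{2} = 49$)
$-106 + C \left(-435\right) = -106 + 49 \left(-435\right) = -106 - 21315 = -21421$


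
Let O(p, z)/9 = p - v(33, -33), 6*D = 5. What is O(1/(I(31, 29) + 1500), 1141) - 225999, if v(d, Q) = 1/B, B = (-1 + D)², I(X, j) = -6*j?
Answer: -100034763/442 ≈ -2.2632e+5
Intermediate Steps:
D = ⅚ (D = (⅙)*5 = ⅚ ≈ 0.83333)
B = 1/36 (B = (-1 + ⅚)² = (-⅙)² = 1/36 ≈ 0.027778)
v(d, Q) = 36 (v(d, Q) = 1/(1/36) = 36)
O(p, z) = -324 + 9*p (O(p, z) = 9*(p - 1*36) = 9*(p - 36) = 9*(-36 + p) = -324 + 9*p)
O(1/(I(31, 29) + 1500), 1141) - 225999 = (-324 + 9/(-6*29 + 1500)) - 225999 = (-324 + 9/(-174 + 1500)) - 225999 = (-324 + 9/1326) - 225999 = (-324 + 9*(1/1326)) - 225999 = (-324 + 3/442) - 225999 = -143205/442 - 225999 = -100034763/442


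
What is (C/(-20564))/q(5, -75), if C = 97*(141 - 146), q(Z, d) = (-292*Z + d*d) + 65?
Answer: 1/179352 ≈ 5.5756e-6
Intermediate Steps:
q(Z, d) = 65 + d² - 292*Z (q(Z, d) = (-292*Z + d²) + 65 = (d² - 292*Z) + 65 = 65 + d² - 292*Z)
C = -485 (C = 97*(-5) = -485)
(C/(-20564))/q(5, -75) = (-485/(-20564))/(65 + (-75)² - 292*5) = (-485*(-1/20564))/(65 + 5625 - 1460) = (5/212)/4230 = (5/212)*(1/4230) = 1/179352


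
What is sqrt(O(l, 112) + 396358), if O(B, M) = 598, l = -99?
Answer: 2*sqrt(99239) ≈ 630.04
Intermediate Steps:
sqrt(O(l, 112) + 396358) = sqrt(598 + 396358) = sqrt(396956) = 2*sqrt(99239)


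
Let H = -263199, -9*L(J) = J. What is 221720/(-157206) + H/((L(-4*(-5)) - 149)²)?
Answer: -1881095016817/145597987563 ≈ -12.920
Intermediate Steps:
L(J) = -J/9
221720/(-157206) + H/((L(-4*(-5)) - 149)²) = 221720/(-157206) - 263199/(-(-4)*(-5)/9 - 149)² = 221720*(-1/157206) - 263199/(-⅑*20 - 149)² = -110860/78603 - 263199/(-20/9 - 149)² = -110860/78603 - 263199/((-1361/9)²) = -110860/78603 - 263199/1852321/81 = -110860/78603 - 263199*81/1852321 = -110860/78603 - 21319119/1852321 = -1881095016817/145597987563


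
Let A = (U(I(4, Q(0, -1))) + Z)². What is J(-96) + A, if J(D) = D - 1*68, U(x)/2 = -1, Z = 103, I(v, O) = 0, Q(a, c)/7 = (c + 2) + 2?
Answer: 10037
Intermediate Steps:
Q(a, c) = 28 + 7*c (Q(a, c) = 7*((c + 2) + 2) = 7*((2 + c) + 2) = 7*(4 + c) = 28 + 7*c)
U(x) = -2 (U(x) = 2*(-1) = -2)
J(D) = -68 + D (J(D) = D - 68 = -68 + D)
A = 10201 (A = (-2 + 103)² = 101² = 10201)
J(-96) + A = (-68 - 96) + 10201 = -164 + 10201 = 10037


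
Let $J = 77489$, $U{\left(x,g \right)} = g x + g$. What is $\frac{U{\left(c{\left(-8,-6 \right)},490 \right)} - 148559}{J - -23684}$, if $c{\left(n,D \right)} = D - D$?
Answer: $- \frac{148069}{101173} \approx -1.4635$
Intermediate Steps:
$c{\left(n,D \right)} = 0$
$U{\left(x,g \right)} = g + g x$
$\frac{U{\left(c{\left(-8,-6 \right)},490 \right)} - 148559}{J - -23684} = \frac{490 \left(1 + 0\right) - 148559}{77489 - -23684} = \frac{490 \cdot 1 - 148559}{77489 + \left(-32 + 23716\right)} = \frac{490 - 148559}{77489 + 23684} = - \frac{148069}{101173}$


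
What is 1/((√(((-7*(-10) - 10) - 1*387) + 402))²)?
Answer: 1/75 ≈ 0.013333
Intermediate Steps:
1/((√(((-7*(-10) - 10) - 1*387) + 402))²) = 1/((√(((70 - 10) - 387) + 402))²) = 1/((√((60 - 387) + 402))²) = 1/((√(-327 + 402))²) = 1/((√75)²) = 1/((5*√3)²) = 1/75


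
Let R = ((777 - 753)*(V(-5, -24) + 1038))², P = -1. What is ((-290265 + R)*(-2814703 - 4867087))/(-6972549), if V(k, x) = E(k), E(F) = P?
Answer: 1585322443866470/2324183 ≈ 6.8210e+8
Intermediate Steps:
E(F) = -1
V(k, x) = -1
R = 619412544 (R = ((777 - 753)*(-1 + 1038))² = (24*1037)² = 24888² = 619412544)
((-290265 + R)*(-2814703 - 4867087))/(-6972549) = ((-290265 + 619412544)*(-2814703 - 4867087))/(-6972549) = (619122279*(-7681790))*(-1/6972549) = -4755967331599410*(-1/6972549) = 1585322443866470/2324183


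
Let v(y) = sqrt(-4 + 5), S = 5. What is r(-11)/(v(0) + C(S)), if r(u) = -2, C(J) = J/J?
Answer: -1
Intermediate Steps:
C(J) = 1
v(y) = 1 (v(y) = sqrt(1) = 1)
r(-11)/(v(0) + C(S)) = -2/(1 + 1) = -2/2 = (1/2)*(-2) = -1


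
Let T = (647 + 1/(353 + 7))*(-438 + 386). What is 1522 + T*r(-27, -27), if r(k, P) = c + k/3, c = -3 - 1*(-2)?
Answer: 3041671/9 ≈ 3.3796e+5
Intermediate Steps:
c = -1 (c = -3 + 2 = -1)
r(k, P) = -1 + k/3
T = -3027973/90 (T = (647 + 1/360)*(-52) = (232921/360)*(-52) = -3027973/90 ≈ -33644.)
1522 + T*r(-27, -27) = 1522 - 3027973*(-1 + (⅓)*(-27))/90 = 1522 - 3027973*(-1 - 9)/90 = 1522 - 3027973/90*(-10) = 1522 + 3027973/9 = 3041671/9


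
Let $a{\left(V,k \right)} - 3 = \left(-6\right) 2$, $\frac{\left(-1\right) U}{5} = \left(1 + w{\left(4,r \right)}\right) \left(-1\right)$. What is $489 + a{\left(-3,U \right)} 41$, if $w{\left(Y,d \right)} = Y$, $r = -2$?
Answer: $120$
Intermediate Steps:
$U = 25$ ($U = - 5 \left(1 + 4\right) \left(-1\right) = - 5 \cdot 5 \left(-1\right) = \left(-5\right) \left(-5\right) = 25$)
$a{\left(V,k \right)} = -9$ ($a{\left(V,k \right)} = 3 - 12 = -9$)
$489 + a{\left(-3,U \right)} 41 = 489 - 369 = 120$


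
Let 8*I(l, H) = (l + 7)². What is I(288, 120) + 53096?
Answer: 511793/8 ≈ 63974.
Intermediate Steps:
I(l, H) = (7 + l)²/8 (I(l, H) = (l + 7)²/8 = (7 + l)²/8)
I(288, 120) + 53096 = (7 + 288)²/8 + 53096 = (⅛)*295² + 53096 = (⅛)*87025 + 53096 = 87025/8 + 53096 = 511793/8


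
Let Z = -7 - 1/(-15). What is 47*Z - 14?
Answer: -5098/15 ≈ -339.87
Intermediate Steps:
Z = -104/15 (Z = -7 - 1*(-1/15) = -7 + 1/15 = -104/15 ≈ -6.9333)
47*Z - 14 = 47*(-104/15) - 14 = -4888/15 - 14 = -5098/15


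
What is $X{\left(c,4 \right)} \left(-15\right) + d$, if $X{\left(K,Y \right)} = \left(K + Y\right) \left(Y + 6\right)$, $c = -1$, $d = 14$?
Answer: $-436$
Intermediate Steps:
$X{\left(K,Y \right)} = \left(6 + Y\right) \left(K + Y\right)$ ($X{\left(K,Y \right)} = \left(K + Y\right) \left(6 + Y\right) = \left(6 + Y\right) \left(K + Y\right)$)
$X{\left(c,4 \right)} \left(-15\right) + d = \left(4^{2} + 6 \left(-1\right) + 6 \cdot 4 - 4\right) \left(-15\right) + 14 = \left(16 - 6 + 24 - 4\right) \left(-15\right) + 14 = 30 \left(-15\right) + 14 = -450 + 14 = -436$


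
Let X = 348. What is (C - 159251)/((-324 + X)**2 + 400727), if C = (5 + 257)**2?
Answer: -90607/401303 ≈ -0.22578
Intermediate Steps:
C = 68644 (C = 262**2 = 68644)
(C - 159251)/((-324 + X)**2 + 400727) = (68644 - 159251)/((-324 + 348)**2 + 400727) = -90607/(24**2 + 400727) = -90607/(576 + 400727) = -90607/401303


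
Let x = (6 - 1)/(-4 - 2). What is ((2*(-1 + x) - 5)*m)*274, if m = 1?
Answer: -7124/3 ≈ -2374.7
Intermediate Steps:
x = -⅚ (x = 5/(-6) = 5*(-⅙) = -⅚ ≈ -0.83333)
((2*(-1 + x) - 5)*m)*274 = ((2*(-1 - ⅚) - 5)*1)*274 = ((2*(-11/6) - 5)*1)*274 = ((-11/3 - 5)*1)*274 = -26/3*1*274 = -26/3*274 = -7124/3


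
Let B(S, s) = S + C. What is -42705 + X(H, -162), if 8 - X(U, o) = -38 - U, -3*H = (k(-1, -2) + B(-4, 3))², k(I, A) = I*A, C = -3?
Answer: -128002/3 ≈ -42667.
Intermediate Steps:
k(I, A) = A*I
B(S, s) = -3 + S (B(S, s) = S - 3 = -3 + S)
H = -25/3 (H = -(-2*(-1) + (-3 - 4))²/3 = -(2 - 7)²/3 = -⅓*(-5)² = -⅓*25 = -25/3 ≈ -8.3333)
X(U, o) = 46 + U (X(U, o) = 8 - (-38 - U) = 8 + (38 + U) = 46 + U)
-42705 + X(H, -162) = -42705 + (46 - 25/3) = -42705 + 113/3 = -128002/3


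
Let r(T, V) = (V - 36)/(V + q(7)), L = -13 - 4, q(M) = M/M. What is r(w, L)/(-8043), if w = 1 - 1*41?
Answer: -53/128688 ≈ -0.00041185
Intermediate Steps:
w = -40 (w = 1 - 41 = -40)
q(M) = 1
L = -17
r(T, V) = (-36 + V)/(1 + V) (r(T, V) = (V - 36)/(V + 1) = (-36 + V)/(1 + V))
r(w, L)/(-8043) = ((-36 - 17)/(1 - 17))/(-8043) = (-53/(-16))*(-1/8043) = -1/16*(-53)*(-1/8043) = (53/16)*(-1/8043) = -53/128688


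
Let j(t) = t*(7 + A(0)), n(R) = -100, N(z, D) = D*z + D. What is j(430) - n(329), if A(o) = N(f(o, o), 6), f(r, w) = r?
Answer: 5690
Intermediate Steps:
N(z, D) = D + D*z
A(o) = 6 + 6*o (A(o) = 6*(1 + o) = 6 + 6*o)
j(t) = 13*t (j(t) = t*(7 + (6 + 6*0)) = t*(7 + (6 + 0)) = t*(7 + 6) = t*13 = 13*t)
j(430) - n(329) = 13*430 - 1*(-100) = 5590 + 100 = 5690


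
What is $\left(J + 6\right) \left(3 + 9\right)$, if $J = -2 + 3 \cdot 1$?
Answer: $84$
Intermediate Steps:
$J = 1$ ($J = -2 + 3 = 1$)
$\left(J + 6\right) \left(3 + 9\right) = \left(1 + 6\right) \left(3 + 9\right) = 7 \cdot 12 = 84$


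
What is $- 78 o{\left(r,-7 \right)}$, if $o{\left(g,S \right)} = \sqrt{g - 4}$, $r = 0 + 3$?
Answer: $- 78 i \approx - 78.0 i$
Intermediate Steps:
$r = 3$
$o{\left(g,S \right)} = \sqrt{-4 + g}$
$- 78 o{\left(r,-7 \right)} = - 78 \sqrt{-4 + 3} = - 78 \sqrt{-1} = - 78 i$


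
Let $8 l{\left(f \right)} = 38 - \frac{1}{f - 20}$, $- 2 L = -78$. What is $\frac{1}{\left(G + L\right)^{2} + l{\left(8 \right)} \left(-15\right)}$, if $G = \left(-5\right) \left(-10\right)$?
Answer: $\frac{32}{251187} \approx 0.0001274$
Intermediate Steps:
$L = 39$ ($L = \left(- \frac{1}{2}\right) \left(-78\right) = 39$)
$G = 50$
$l{\left(f \right)} = \frac{19}{4} - \frac{1}{8 \left(-20 + f\right)}$ ($l{\left(f \right)} = \frac{38 - \frac{1}{f - 20}}{8} = \frac{38 - \frac{1}{-20 + f}}{8} = \frac{19}{4} - \frac{1}{8 \left(-20 + f\right)}$)
$\frac{1}{\left(G + L\right)^{2} + l{\left(8 \right)} \left(-15\right)} = \frac{1}{\left(50 + 39\right)^{2} + \frac{-761 + 38 \cdot 8}{8 \left(-20 + 8\right)} \left(-15\right)} = \frac{1}{89^{2} + \frac{-761 + 304}{8 \left(-12\right)} \left(-15\right)} = \frac{1}{7921 + \frac{1}{8} \left(- \frac{1}{12}\right) \left(-457\right) \left(-15\right)} = \frac{1}{7921 + \frac{457}{96} \left(-15\right)} = \frac{1}{7921 - \frac{2285}{32}} = \frac{1}{\frac{251187}{32}} = \frac{32}{251187}$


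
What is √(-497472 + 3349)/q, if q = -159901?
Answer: -I*√494123/159901 ≈ -0.0043961*I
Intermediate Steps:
√(-497472 + 3349)/q = √(-497472 + 3349)/(-159901) = √(-494123)*(-1/159901) = (I*√494123)*(-1/159901) = -I*√494123/159901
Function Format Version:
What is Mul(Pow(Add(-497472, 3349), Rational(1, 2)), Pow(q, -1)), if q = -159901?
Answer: Mul(Rational(-1, 159901), I, Pow(494123, Rational(1, 2))) ≈ Mul(-0.0043961, I)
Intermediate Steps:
Mul(Pow(Add(-497472, 3349), Rational(1, 2)), Pow(q, -1)) = Mul(Pow(Add(-497472, 3349), Rational(1, 2)), Pow(-159901, -1)) = Mul(Pow(-494123, Rational(1, 2)), Rational(-1, 159901)) = Mul(Mul(I, Pow(494123, Rational(1, 2))), Rational(-1, 159901)) = Mul(Rational(-1, 159901), I, Pow(494123, Rational(1, 2)))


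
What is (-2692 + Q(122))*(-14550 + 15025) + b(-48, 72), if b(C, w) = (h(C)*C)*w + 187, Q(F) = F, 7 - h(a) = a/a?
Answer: -1241299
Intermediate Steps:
h(a) = 6 (h(a) = 7 - a/a = 7 - 1*1 = 7 - 1 = 6)
b(C, w) = 187 + 6*C*w (b(C, w) = (6*C)*w + 187 = 6*C*w + 187 = 187 + 6*C*w)
(-2692 + Q(122))*(-14550 + 15025) + b(-48, 72) = (-2692 + 122)*(-14550 + 15025) + (187 + 6*(-48)*72) = -2570*475 + (187 - 20736) = -1220750 - 20549 = -1241299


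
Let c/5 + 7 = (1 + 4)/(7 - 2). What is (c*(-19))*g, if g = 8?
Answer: 4560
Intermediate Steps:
c = -30 (c = -35 + 5*((1 + 4)/(7 - 2)) = -35 + 5*(5/5) = -35 + 5*(5*(⅕)) = -35 + 5*1 = -35 + 5 = -30)
(c*(-19))*g = -30*(-19)*8 = 570*8 = 4560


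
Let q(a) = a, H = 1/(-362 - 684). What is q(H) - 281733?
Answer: -294692719/1046 ≈ -2.8173e+5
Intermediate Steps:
H = -1/1046 (H = 1/(-1046) = -1/1046 ≈ -0.00095602)
q(H) - 281733 = -1/1046 - 281733 = -294692719/1046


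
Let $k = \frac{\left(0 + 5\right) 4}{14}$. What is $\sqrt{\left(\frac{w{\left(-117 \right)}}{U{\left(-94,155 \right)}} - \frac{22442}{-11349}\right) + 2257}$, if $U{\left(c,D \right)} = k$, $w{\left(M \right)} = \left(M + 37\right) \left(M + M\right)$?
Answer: $\frac{\sqrt{219860937491}}{3783} \approx 123.95$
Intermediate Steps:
$w{\left(M \right)} = 2 M \left(37 + M\right)$ ($w{\left(M \right)} = \left(37 + M\right) 2 M = 2 M \left(37 + M\right)$)
$k = \frac{10}{7}$ ($k = 5 \cdot 4 \cdot \frac{1}{14} = 20 \cdot \frac{1}{14} = \frac{10}{7} \approx 1.4286$)
$U{\left(c,D \right)} = \frac{10}{7}$
$\sqrt{\left(\frac{w{\left(-117 \right)}}{U{\left(-94,155 \right)}} - \frac{22442}{-11349}\right) + 2257} = \sqrt{\left(\frac{2 \left(-117\right) \left(37 - 117\right)}{\frac{10}{7}} - \frac{22442}{-11349}\right) + 2257} = \sqrt{\left(2 \left(-117\right) \left(-80\right) \frac{7}{10} - - \frac{22442}{11349}\right) + 2257} = \sqrt{\left(18720 \cdot \frac{7}{10} + \frac{22442}{11349}\right) + 2257} = \sqrt{\left(13104 + \frac{22442}{11349}\right) + 2257} = \sqrt{\frac{148739738}{11349} + 2257} = \sqrt{\frac{174354431}{11349}} = \frac{\sqrt{219860937491}}{3783}$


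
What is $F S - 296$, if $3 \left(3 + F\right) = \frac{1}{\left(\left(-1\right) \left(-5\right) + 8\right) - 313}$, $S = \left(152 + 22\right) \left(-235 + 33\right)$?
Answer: $\frac{7889029}{75} \approx 1.0519 \cdot 10^{5}$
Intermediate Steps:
$S = -35148$ ($S = 174 \left(-202\right) = -35148$)
$F = - \frac{2701}{900}$ ($F = -3 + \frac{1}{3 \left(\left(\left(-1\right) \left(-5\right) + 8\right) - 313\right)} = -3 + \frac{1}{3 \left(\left(5 + 8\right) - 313\right)} = -3 + \frac{1}{3 \left(13 - 313\right)} = -3 + \frac{1}{3 \left(-300\right)} = -3 + \frac{1}{3} \left(- \frac{1}{300}\right) = -3 - \frac{1}{900} = - \frac{2701}{900} \approx -3.0011$)
$F S - 296 = \left(- \frac{2701}{900}\right) \left(-35148\right) - 296 = \frac{7911229}{75} - 296 = \frac{7889029}{75}$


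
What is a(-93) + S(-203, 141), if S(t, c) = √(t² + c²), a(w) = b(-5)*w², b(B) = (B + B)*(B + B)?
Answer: 864900 + √61090 ≈ 8.6515e+5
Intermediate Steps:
b(B) = 4*B² (b(B) = (2*B)*(2*B) = 4*B²)
a(w) = 100*w² (a(w) = (4*(-5)²)*w² = (4*25)*w² = 100*w²)
S(t, c) = √(c² + t²)
a(-93) + S(-203, 141) = 100*(-93)² + √(141² + (-203)²) = 100*8649 + √(19881 + 41209) = 864900 + √61090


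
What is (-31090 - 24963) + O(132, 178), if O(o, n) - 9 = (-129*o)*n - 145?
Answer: -3087173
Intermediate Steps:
O(o, n) = -136 - 129*n*o (O(o, n) = 9 + ((-129*o)*n - 145) = 9 + (-129*n*o - 145) = 9 + (-145 - 129*n*o) = -136 - 129*n*o)
(-31090 - 24963) + O(132, 178) = (-31090 - 24963) + (-136 - 129*178*132) = -56053 + (-136 - 3030984) = -56053 - 3031120 = -3087173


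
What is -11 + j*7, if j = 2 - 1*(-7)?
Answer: 52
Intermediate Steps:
j = 9 (j = 2 + 7 = 9)
-11 + j*7 = -11 + 9*7 = -11 + 63 = 52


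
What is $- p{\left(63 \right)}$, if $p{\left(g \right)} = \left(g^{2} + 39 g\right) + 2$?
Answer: $-6428$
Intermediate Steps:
$p{\left(g \right)} = 2 + g^{2} + 39 g$
$- p{\left(63 \right)} = - (2 + 63^{2} + 39 \cdot 63) = - (2 + 3969 + 2457) = \left(-1\right) 6428 = -6428$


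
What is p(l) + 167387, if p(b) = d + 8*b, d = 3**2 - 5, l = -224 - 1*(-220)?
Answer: 167359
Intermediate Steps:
l = -4 (l = -224 + 220 = -4)
d = 4 (d = 9 - 5 = 4)
p(b) = 4 + 8*b
p(l) + 167387 = (4 + 8*(-4)) + 167387 = (4 - 32) + 167387 = -28 + 167387 = 167359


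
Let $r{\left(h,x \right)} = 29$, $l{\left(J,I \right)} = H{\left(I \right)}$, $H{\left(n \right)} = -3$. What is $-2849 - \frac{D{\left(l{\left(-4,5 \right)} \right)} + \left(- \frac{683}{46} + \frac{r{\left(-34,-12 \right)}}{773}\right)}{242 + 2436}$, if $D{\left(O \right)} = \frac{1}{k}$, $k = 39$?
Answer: $- \frac{10580449361147}{3713748636} \approx -2849.0$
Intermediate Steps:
$l{\left(J,I \right)} = -3$
$D{\left(O \right)} = \frac{1}{39}$
$-2849 - \frac{D{\left(l{\left(-4,5 \right)} \right)} + \left(- \frac{683}{46} + \frac{r{\left(-34,-12 \right)}}{773}\right)}{242 + 2436} = -2849 - \frac{\frac{1}{39} + \left(- \frac{683}{46} + \frac{29}{773}\right)}{242 + 2436} = -2849 - \frac{\frac{1}{39} + \left(\left(-683\right) \frac{1}{46} + 29 \cdot \frac{1}{773}\right)}{2678} = -2849 - \left(\frac{1}{39} + \left(- \frac{683}{46} + \frac{29}{773}\right)\right) \frac{1}{2678} = -2849 - \left(\frac{1}{39} - \frac{526625}{35558}\right) \frac{1}{2678} = -2849 - \left(- \frac{20502817}{1386762}\right) \frac{1}{2678} = -2849 - - \frac{20502817}{3713748636} = -2849 + \frac{20502817}{3713748636} = - \frac{10580449361147}{3713748636}$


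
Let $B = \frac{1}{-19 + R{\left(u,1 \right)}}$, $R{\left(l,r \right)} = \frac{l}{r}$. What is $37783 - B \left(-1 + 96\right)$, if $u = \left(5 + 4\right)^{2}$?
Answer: $\frac{2342451}{62} \approx 37781.0$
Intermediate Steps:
$u = 81$ ($u = 9^{2} = 81$)
$B = \frac{1}{62}$ ($B = \frac{1}{-19 + \frac{81}{1}} = \frac{1}{-19 + 81 \cdot 1} = \frac{1}{-19 + 81} = \frac{1}{62} \approx 0.016129$)
$37783 - B \left(-1 + 96\right) = 37783 - \frac{-1 + 96}{62} = 37783 - \frac{1}{62} \cdot 95 = 37783 - \frac{95}{62} = \frac{2342451}{62}$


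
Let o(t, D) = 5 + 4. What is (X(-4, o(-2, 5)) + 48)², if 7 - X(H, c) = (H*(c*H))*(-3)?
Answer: 237169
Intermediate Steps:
o(t, D) = 9
X(H, c) = 7 + 3*c*H² (X(H, c) = 7 - H*(c*H)*(-3) = 7 - H*(H*c)*(-3) = 7 - c*H²*(-3) = 7 - (-3)*c*H² = 7 + 3*c*H²)
(X(-4, o(-2, 5)) + 48)² = ((7 + 3*9*(-4)²) + 48)² = ((7 + 3*9*16) + 48)² = ((7 + 432) + 48)² = (439 + 48)² = 487² = 237169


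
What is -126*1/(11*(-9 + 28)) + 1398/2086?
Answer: 14673/217987 ≈ 0.067311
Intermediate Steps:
-126*1/(11*(-9 + 28)) + 1398/2086 = -126/(19*11) + 1398*(1/2086) = -126/209 + 699/1043 = 14673/217987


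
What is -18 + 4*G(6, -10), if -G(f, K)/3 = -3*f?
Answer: 198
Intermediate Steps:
G(f, K) = 9*f (G(f, K) = -(-9)*f = 9*f)
-18 + 4*G(6, -10) = -18 + 4*(9*6) = -18 + 4*54 = -18 + 216 = 198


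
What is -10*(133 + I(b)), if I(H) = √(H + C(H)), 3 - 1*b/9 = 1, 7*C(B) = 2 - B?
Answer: -1330 - 10*√770/7 ≈ -1369.6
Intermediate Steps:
C(B) = 2/7 - B/7 (C(B) = (2 - B)/7 = 2/7 - B/7)
b = 18 (b = 27 - 9*1 = 27 - 9 = 18)
I(H) = √(2/7 + 6*H/7) (I(H) = √(H + (2/7 - H/7)) = √(2/7 + 6*H/7))
-10*(133 + I(b)) = -10*(133 + √(14 + 42*18)/7) = -10*(133 + √(14 + 756)/7) = -10*(133 + √770/7) = -1330 - 10*√770/7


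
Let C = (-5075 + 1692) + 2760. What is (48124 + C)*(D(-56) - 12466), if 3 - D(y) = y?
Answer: -589344907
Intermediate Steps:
D(y) = 3 - y
C = -623 (C = -3383 + 2760 = -623)
(48124 + C)*(D(-56) - 12466) = (48124 - 623)*((3 - 1*(-56)) - 12466) = 47501*((3 + 56) - 12466) = 47501*(59 - 12466) = 47501*(-12407) = -589344907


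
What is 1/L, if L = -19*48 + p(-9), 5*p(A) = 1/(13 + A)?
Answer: -20/18239 ≈ -0.0010966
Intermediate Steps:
p(A) = 1/(5*(13 + A))
L = -18239/20 (L = -19*48 + 1/(5*(13 - 9)) = -912 + (1/5)/4 = -912 + (1/5)*(1/4) = -912 + 1/20 = -18239/20 ≈ -911.95)
1/L = 1/(-18239/20) = -20/18239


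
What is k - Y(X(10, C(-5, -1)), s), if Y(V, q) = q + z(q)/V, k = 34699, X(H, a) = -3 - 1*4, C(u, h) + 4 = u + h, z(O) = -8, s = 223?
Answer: 241324/7 ≈ 34475.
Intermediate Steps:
C(u, h) = -4 + h + u (C(u, h) = -4 + (u + h) = -4 + (h + u) = -4 + h + u)
X(H, a) = -7 (X(H, a) = -3 - 4 = -7)
Y(V, q) = q - 8/V
k - Y(X(10, C(-5, -1)), s) = 34699 - (223 - 8/(-7)) = 34699 - (223 - 8*(-⅐)) = 34699 - (223 + 8/7) = 34699 - 1*1569/7 = 34699 - 1569/7 = 241324/7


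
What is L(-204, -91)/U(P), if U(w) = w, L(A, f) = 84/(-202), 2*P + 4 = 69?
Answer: -84/6565 ≈ -0.012795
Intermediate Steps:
P = 65/2 (P = -2 + (½)*69 = -2 + 69/2 = 65/2 ≈ 32.500)
L(A, f) = -42/101 (L(A, f) = 84*(-1/202) = -42/101)
L(-204, -91)/U(P) = -42/(101*65/2) = -42/101*2/65 = -84/6565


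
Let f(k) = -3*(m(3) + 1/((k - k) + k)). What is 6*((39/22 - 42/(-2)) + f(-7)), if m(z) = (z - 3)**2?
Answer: 10719/77 ≈ 139.21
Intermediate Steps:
m(z) = (-3 + z)**2
f(k) = -3/k (f(k) = -3*((-3 + 3)**2 + 1/((k - k) + k)) = -3*(0**2 + 1/(0 + k)) = -3*(0 + 1/k) = -3/k)
6*((39/22 - 42/(-2)) + f(-7)) = 6*((39/22 - 42/(-2)) - 3/(-7)) = 6*((39*(1/22) - 42*(-1/2)) - 3*(-1/7)) = 6*((39/22 + 21) + 3/7) = 6*(501/22 + 3/7) = 6*(3573/154) = 10719/77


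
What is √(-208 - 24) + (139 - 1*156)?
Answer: -17 + 2*I*√58 ≈ -17.0 + 15.232*I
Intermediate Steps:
√(-208 - 24) + (139 - 1*156) = √(-232) + (139 - 156) = 2*I*√58 - 17 = -17 + 2*I*√58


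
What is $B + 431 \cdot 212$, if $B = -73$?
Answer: $91299$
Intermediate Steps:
$B + 431 \cdot 212 = -73 + 431 \cdot 212 = -73 + 91372 = 91299$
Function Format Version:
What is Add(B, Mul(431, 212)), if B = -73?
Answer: 91299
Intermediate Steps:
Add(B, Mul(431, 212)) = Add(-73, Mul(431, 212)) = Add(-73, 91372) = 91299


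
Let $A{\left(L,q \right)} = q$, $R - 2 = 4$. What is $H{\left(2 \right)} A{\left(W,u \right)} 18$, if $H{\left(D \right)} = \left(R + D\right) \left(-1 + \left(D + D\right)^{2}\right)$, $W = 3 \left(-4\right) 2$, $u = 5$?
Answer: $10800$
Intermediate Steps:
$R = 6$ ($R = 2 + 4 = 6$)
$W = -24$ ($W = \left(-12\right) 2 = -24$)
$H{\left(D \right)} = \left(-1 + 4 D^{2}\right) \left(6 + D\right)$ ($H{\left(D \right)} = \left(6 + D\right) \left(-1 + \left(D + D\right)^{2}\right) = \left(6 + D\right) \left(-1 + \left(2 D\right)^{2}\right) = \left(6 + D\right) \left(-1 + 4 D^{2}\right) = \left(-1 + 4 D^{2}\right) \left(6 + D\right)$)
$H{\left(2 \right)} A{\left(W,u \right)} 18 = \left(-6 - 2 + 4 \cdot 2^{3} + 24 \cdot 2^{2}\right) 5 \cdot 18 = \left(-6 - 2 + 4 \cdot 8 + 24 \cdot 4\right) 5 \cdot 18 = \left(-6 - 2 + 32 + 96\right) 5 \cdot 18 = 120 \cdot 5 \cdot 18 = 600 \cdot 18 = 10800$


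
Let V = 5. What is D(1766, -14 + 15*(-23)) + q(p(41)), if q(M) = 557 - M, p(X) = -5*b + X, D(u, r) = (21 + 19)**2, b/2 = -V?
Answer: 2066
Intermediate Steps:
b = -10 (b = 2*(-1*5) = 2*(-5) = -10)
D(u, r) = 1600 (D(u, r) = 40**2 = 1600)
p(X) = 50 + X (p(X) = -5*(-10) + X = 50 + X)
D(1766, -14 + 15*(-23)) + q(p(41)) = 1600 + (557 - (50 + 41)) = 1600 + (557 - 1*91) = 1600 + (557 - 91) = 1600 + 466 = 2066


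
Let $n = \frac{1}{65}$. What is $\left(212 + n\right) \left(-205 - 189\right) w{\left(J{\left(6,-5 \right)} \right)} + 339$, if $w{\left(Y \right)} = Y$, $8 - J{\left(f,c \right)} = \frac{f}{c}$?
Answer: $- \frac{249656669}{325} \approx -7.6817 \cdot 10^{5}$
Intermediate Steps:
$J{\left(f,c \right)} = 8 - \frac{f}{c}$
$n = \frac{1}{65} \approx 0.015385$
$\left(212 + n\right) \left(-205 - 189\right) w{\left(J{\left(6,-5 \right)} \right)} + 339 = \left(212 + \frac{1}{65}\right) \left(-205 - 189\right) \left(8 - \frac{6}{-5}\right) + 339 = \frac{13781}{65} \left(-394\right) \left(8 - 6 \left(- \frac{1}{5}\right)\right) + 339 = - \frac{5429714 \left(8 + \frac{6}{5}\right)}{65} + 339 = \left(- \frac{5429714}{65}\right) \frac{46}{5} + 339 = - \frac{249766844}{325} + 339 = - \frac{249656669}{325}$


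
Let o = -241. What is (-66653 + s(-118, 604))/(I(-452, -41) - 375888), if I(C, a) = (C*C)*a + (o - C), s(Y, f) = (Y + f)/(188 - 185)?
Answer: 66491/8752141 ≈ 0.0075971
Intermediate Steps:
s(Y, f) = Y/3 + f/3 (s(Y, f) = (Y + f)/3 = (Y + f)*(1/3) = Y/3 + f/3)
I(C, a) = -241 - C + a*C**2 (I(C, a) = (C*C)*a + (-241 - C) = C**2*a + (-241 - C) = a*C**2 + (-241 - C) = -241 - C + a*C**2)
(-66653 + s(-118, 604))/(I(-452, -41) - 375888) = (-66653 + ((1/3)*(-118) + (1/3)*604))/((-241 - 1*(-452) - 41*(-452)**2) - 375888) = (-66653 + (-118/3 + 604/3))/((-241 + 452 - 41*204304) - 375888) = (-66653 + 162)/((-241 + 452 - 8376464) - 375888) = -66491/(-8376253 - 375888) = -66491/(-8752141) = -66491*(-1/8752141) = 66491/8752141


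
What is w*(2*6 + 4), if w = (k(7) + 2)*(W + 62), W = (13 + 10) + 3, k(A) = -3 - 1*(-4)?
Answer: 4224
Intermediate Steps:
k(A) = 1 (k(A) = -3 + 4 = 1)
W = 26 (W = 23 + 3 = 26)
w = 264 (w = (1 + 2)*(26 + 62) = 3*88 = 264)
w*(2*6 + 4) = 264*(2*6 + 4) = 264*(12 + 4) = 264*16 = 4224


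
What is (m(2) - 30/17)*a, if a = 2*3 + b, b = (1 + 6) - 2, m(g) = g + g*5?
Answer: 1914/17 ≈ 112.59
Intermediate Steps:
m(g) = 6*g (m(g) = g + 5*g = 6*g)
b = 5 (b = 7 - 2 = 5)
a = 11 (a = 2*3 + 5 = 6 + 5 = 11)
(m(2) - 30/17)*a = (6*2 - 30/17)*11 = (12 - 30*1/17)*11 = (12 - 30/17)*11 = (174/17)*11 = 1914/17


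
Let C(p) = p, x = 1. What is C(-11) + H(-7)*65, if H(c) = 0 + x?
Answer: 54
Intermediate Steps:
H(c) = 1 (H(c) = 0 + 1 = 1)
C(-11) + H(-7)*65 = -11 + 1*65 = -11 + 65 = 54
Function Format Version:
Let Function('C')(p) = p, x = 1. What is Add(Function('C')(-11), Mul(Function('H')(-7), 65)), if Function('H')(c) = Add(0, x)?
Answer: 54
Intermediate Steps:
Function('H')(c) = 1 (Function('H')(c) = Add(0, 1) = 1)
Add(Function('C')(-11), Mul(Function('H')(-7), 65)) = Add(-11, Mul(1, 65)) = Add(-11, 65) = 54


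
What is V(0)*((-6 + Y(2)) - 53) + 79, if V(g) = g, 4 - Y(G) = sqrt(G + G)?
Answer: 79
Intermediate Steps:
Y(G) = 4 - sqrt(2)*sqrt(G) (Y(G) = 4 - sqrt(G + G) = 4 - sqrt(2*G) = 4 - sqrt(2)*sqrt(G))
V(0)*((-6 + Y(2)) - 53) + 79 = 0*((-6 + (4 - sqrt(2)*sqrt(2))) - 53) + 79 = 0*((-6 + (4 - 2)) - 53) + 79 = 0*((-6 + 2) - 53) + 79 = 0*(-4 - 53) + 79 = 0*(-57) + 79 = 0 + 79 = 79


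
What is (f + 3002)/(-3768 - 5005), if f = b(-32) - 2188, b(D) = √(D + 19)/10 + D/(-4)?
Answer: -822/8773 - I*√13/87730 ≈ -0.093697 - 4.1098e-5*I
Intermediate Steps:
b(D) = -D/4 + √(19 + D)/10 (b(D) = √(19 + D)*(⅒) + D*(-¼) = √(19 + D)/10 - D/4 = -D/4 + √(19 + D)/10)
f = -2180 + I*√13/10 (f = (-¼*(-32) + √(19 - 32)/10) - 2188 = (8 + √(-13)/10) - 2188 = (8 + (I*√13)/10) - 2188 = (8 + I*√13/10) - 2188 = -2180 + I*√13/10 ≈ -2180.0 + 0.36056*I)
(f + 3002)/(-3768 - 5005) = ((-2180 + I*√13/10) + 3002)/(-3768 - 5005) = (822 + I*√13/10)/(-8773) = (822 + I*√13/10)*(-1/8773) = -822/8773 - I*√13/87730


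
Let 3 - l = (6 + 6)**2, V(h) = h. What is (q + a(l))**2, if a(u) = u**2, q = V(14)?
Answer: 395811025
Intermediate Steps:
q = 14
l = -141 (l = 3 - (6 + 6)**2 = 3 - 1*12**2 = 3 - 1*144 = 3 - 144 = -141)
(q + a(l))**2 = (14 + (-141)**2)**2 = (14 + 19881)**2 = 19895**2 = 395811025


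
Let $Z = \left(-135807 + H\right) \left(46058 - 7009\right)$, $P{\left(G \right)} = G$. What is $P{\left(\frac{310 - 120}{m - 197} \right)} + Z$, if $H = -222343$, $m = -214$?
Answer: $- \frac{5747999133040}{411} \approx -1.3985 \cdot 10^{10}$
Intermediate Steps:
$Z = -13985399350$ ($Z = \left(-135807 - 222343\right) \left(46058 - 7009\right) = \left(-358150\right) 39049 = -13985399350$)
$P{\left(\frac{310 - 120}{m - 197} \right)} + Z = \frac{310 - 120}{-214 - 197} - 13985399350 = \frac{190}{-411} - 13985399350 = 190 \left(- \frac{1}{411}\right) - 13985399350 = - \frac{190}{411} - 13985399350 = - \frac{5747999133040}{411}$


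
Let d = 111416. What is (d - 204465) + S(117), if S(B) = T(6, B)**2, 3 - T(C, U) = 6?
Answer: -93040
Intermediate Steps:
T(C, U) = -3 (T(C, U) = 3 - 1*6 = 3 - 6 = -3)
S(B) = 9 (S(B) = (-3)**2 = 9)
(d - 204465) + S(117) = (111416 - 204465) + 9 = -93049 + 9 = -93040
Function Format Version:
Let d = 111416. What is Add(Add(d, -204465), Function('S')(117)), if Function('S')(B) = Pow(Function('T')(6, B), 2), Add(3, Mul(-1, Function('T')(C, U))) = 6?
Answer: -93040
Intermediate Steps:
Function('T')(C, U) = -3 (Function('T')(C, U) = Add(3, Mul(-1, 6)) = Add(3, -6) = -3)
Function('S')(B) = 9 (Function('S')(B) = Pow(-3, 2) = 9)
Add(Add(d, -204465), Function('S')(117)) = Add(Add(111416, -204465), 9) = Add(-93049, 9) = -93040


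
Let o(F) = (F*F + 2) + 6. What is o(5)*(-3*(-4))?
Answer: 396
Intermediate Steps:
o(F) = 8 + F² (o(F) = (F² + 2) + 6 = (2 + F²) + 6 = 8 + F²)
o(5)*(-3*(-4)) = (8 + 5²)*(-3*(-4)) = (8 + 25)*12 = 33*12 = 396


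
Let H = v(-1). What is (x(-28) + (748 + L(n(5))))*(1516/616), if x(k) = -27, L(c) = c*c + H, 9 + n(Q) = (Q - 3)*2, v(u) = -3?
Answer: 281597/154 ≈ 1828.6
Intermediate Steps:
n(Q) = -15 + 2*Q (n(Q) = -9 + (Q - 3)*2 = -9 + (-3 + Q)*2 = -9 + (-6 + 2*Q) = -15 + 2*Q)
H = -3
L(c) = -3 + c² (L(c) = c*c - 3 = c² - 3 = -3 + c²)
(x(-28) + (748 + L(n(5))))*(1516/616) = (-27 + (748 + (-3 + (-15 + 2*5)²)))*(1516/616) = (-27 + (748 + (-3 + (-15 + 10)²)))*(1516*(1/616)) = (-27 + (748 + (-3 + (-5)²)))*(379/154) = (-27 + (748 + (-3 + 25)))*(379/154) = (-27 + (748 + 22))*(379/154) = (-27 + 770)*(379/154) = 743*(379/154) = 281597/154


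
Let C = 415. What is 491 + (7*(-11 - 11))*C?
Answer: -63419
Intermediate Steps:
491 + (7*(-11 - 11))*C = 491 + (7*(-11 - 11))*415 = 491 + (7*(-22))*415 = 491 - 154*415 = 491 - 63910 = -63419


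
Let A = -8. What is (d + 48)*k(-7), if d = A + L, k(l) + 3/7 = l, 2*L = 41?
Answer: -3146/7 ≈ -449.43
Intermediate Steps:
L = 41/2 (L = (½)*41 = 41/2 ≈ 20.500)
k(l) = -3/7 + l
d = 25/2 (d = -8 + 41/2 = 25/2 ≈ 12.500)
(d + 48)*k(-7) = (25/2 + 48)*(-3/7 - 7) = (121/2)*(-52/7) = -3146/7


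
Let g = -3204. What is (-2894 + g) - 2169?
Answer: -8267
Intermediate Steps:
(-2894 + g) - 2169 = (-2894 - 3204) - 2169 = -6098 - 2169 = -8267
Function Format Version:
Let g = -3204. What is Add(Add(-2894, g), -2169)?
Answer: -8267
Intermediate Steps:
Add(Add(-2894, g), -2169) = Add(Add(-2894, -3204), -2169) = Add(-6098, -2169) = -8267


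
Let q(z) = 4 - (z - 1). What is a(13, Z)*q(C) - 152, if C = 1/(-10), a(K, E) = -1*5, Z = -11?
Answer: -355/2 ≈ -177.50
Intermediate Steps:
a(K, E) = -5
C = -1/10 (C = 1*(-1/10) = -1/10 ≈ -0.10000)
q(z) = 5 - z (q(z) = 4 - (-1 + z) = 4 + (1 - z) = 5 - z)
a(13, Z)*q(C) - 152 = -5*(5 - 1*(-1/10)) - 152 = -5*(5 + 1/10) - 152 = -5*51/10 - 152 = -51/2 - 152 = -355/2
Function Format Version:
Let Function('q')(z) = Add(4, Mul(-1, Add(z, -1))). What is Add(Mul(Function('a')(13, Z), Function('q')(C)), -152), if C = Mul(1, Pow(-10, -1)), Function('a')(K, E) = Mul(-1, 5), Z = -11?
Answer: Rational(-355, 2) ≈ -177.50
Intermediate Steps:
Function('a')(K, E) = -5
C = Rational(-1, 10) (C = Mul(1, Rational(-1, 10)) = Rational(-1, 10) ≈ -0.10000)
Function('q')(z) = Add(5, Mul(-1, z)) (Function('q')(z) = Add(4, Mul(-1, Add(-1, z))) = Add(4, Add(1, Mul(-1, z))) = Add(5, Mul(-1, z)))
Add(Mul(Function('a')(13, Z), Function('q')(C)), -152) = Add(Mul(-5, Add(5, Mul(-1, Rational(-1, 10)))), -152) = Add(Mul(-5, Add(5, Rational(1, 10))), -152) = Add(Mul(-5, Rational(51, 10)), -152) = Add(Rational(-51, 2), -152) = Rational(-355, 2)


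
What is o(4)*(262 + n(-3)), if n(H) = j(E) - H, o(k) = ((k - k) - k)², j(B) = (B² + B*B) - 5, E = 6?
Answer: 5312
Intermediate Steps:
j(B) = -5 + 2*B² (j(B) = (B² + B²) - 5 = 2*B² - 5 = -5 + 2*B²)
o(k) = k² (o(k) = (0 - k)² = (-k)² = k²)
n(H) = 67 - H (n(H) = (-5 + 2*6²) - H = (-5 + 2*36) - H = (-5 + 72) - H = 67 - H)
o(4)*(262 + n(-3)) = 4²*(262 + (67 - 1*(-3))) = 16*(262 + (67 + 3)) = 16*(262 + 70) = 16*332 = 5312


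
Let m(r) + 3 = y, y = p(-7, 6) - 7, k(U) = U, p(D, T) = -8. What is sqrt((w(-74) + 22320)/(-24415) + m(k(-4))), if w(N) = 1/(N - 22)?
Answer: I*sqrt(6494171095110)/585960 ≈ 4.349*I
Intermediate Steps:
w(N) = 1/(-22 + N)
y = -15 (y = -8 - 7 = -15)
m(r) = -18 (m(r) = -3 - 15 = -18)
sqrt((w(-74) + 22320)/(-24415) + m(k(-4))) = sqrt((1/(-22 - 74) + 22320)/(-24415) - 18) = sqrt((1/(-96) + 22320)*(-1/24415) - 18) = sqrt((-1/96 + 22320)*(-1/24415) - 18) = sqrt((2142719/96)*(-1/24415) - 18) = sqrt(-2142719/2343840 - 18) = sqrt(-44331839/2343840) = I*sqrt(6494171095110)/585960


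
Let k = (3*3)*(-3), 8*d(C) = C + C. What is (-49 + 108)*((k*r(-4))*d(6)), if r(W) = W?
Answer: 9558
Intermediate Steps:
d(C) = C/4 (d(C) = (C + C)/8 = (2*C)/8 = C/4)
k = -27 (k = 9*(-3) = -27)
(-49 + 108)*((k*r(-4))*d(6)) = (-49 + 108)*((-27*(-4))*((¼)*6)) = 59*(108*(3/2)) = 59*162 = 9558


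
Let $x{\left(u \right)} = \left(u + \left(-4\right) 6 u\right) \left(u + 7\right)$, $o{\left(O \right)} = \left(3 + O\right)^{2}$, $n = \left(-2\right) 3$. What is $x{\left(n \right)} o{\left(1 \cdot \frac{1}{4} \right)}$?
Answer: $\frac{11661}{8} \approx 1457.6$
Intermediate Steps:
$n = -6$
$x{\left(u \right)} = - 23 u \left(7 + u\right)$ ($x{\left(u \right)} = \left(u - 24 u\right) \left(7 + u\right) = - 23 u \left(7 + u\right)$)
$x{\left(n \right)} o{\left(1 \cdot \frac{1}{4} \right)} = \left(-23\right) \left(-6\right) \left(7 - 6\right) \left(3 + 1 \cdot \frac{1}{4}\right)^{2} = \left(-23\right) \left(-6\right) 1 \left(3 + 1 \cdot \frac{1}{4}\right)^{2} = 138 \left(3 + \frac{1}{4}\right)^{2} = 138 \left(\frac{13}{4}\right)^{2} = 138 \cdot \frac{169}{16} = \frac{11661}{8}$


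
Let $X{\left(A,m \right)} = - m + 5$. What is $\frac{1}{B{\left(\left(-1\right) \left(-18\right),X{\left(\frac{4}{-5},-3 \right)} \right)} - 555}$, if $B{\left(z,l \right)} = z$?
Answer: $- \frac{1}{537} \approx -0.0018622$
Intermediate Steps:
$X{\left(A,m \right)} = 5 - m$
$\frac{1}{B{\left(\left(-1\right) \left(-18\right),X{\left(\frac{4}{-5},-3 \right)} \right)} - 555} = \frac{1}{\left(-1\right) \left(-18\right) - 555} = \frac{1}{18 - 555} = \frac{1}{-537} = - \frac{1}{537}$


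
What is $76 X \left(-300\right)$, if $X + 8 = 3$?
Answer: $114000$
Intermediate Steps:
$X = -5$ ($X = -8 + 3 = -5$)
$76 X \left(-300\right) = 76 \left(-5\right) \left(-300\right) = \left(-380\right) \left(-300\right) = 114000$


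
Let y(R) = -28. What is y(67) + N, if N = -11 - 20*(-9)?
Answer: 141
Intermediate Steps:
N = 169 (N = -11 + 180 = 169)
y(67) + N = -28 + 169 = 141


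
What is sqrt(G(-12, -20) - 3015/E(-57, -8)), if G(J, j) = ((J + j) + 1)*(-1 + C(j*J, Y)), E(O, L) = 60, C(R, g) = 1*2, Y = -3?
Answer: 5*I*sqrt(13)/2 ≈ 9.0139*I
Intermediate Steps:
C(R, g) = 2
G(J, j) = 1 + J + j (G(J, j) = ((J + j) + 1)*(-1 + 2) = (1 + J + j)*1 = 1 + J + j)
sqrt(G(-12, -20) - 3015/E(-57, -8)) = sqrt((1 - 12 - 20) - 3015/60) = sqrt(-31 - 3015*1/60) = sqrt(-31 - 201/4) = sqrt(-325/4) = 5*I*sqrt(13)/2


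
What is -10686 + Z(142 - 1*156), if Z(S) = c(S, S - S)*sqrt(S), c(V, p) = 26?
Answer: -10686 + 26*I*sqrt(14) ≈ -10686.0 + 97.283*I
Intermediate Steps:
Z(S) = 26*sqrt(S)
-10686 + Z(142 - 1*156) = -10686 + 26*sqrt(142 - 1*156) = -10686 + 26*sqrt(142 - 156) = -10686 + 26*sqrt(-14) = -10686 + 26*(I*sqrt(14)) = -10686 + 26*I*sqrt(14)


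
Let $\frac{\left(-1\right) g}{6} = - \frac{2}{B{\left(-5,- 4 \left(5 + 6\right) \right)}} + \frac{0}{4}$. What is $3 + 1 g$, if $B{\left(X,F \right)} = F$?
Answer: $\frac{30}{11} \approx 2.7273$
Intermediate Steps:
$g = - \frac{3}{11}$ ($g = - 6 \left(- \frac{2}{\left(-4\right) \left(5 + 6\right)} + \frac{0}{4}\right) = - 6 \left(- \frac{2}{\left(-4\right) 11} + 0 \cdot \frac{1}{4}\right) = - 6 \left(- \frac{2}{-44} + 0\right) = - 6 \left(\left(-2\right) \left(- \frac{1}{44}\right) + 0\right) = - 6 \left(\frac{1}{22} + 0\right) = \left(-6\right) \frac{1}{22} = - \frac{3}{11} \approx -0.27273$)
$3 + 1 g = 3 + 1 \left(- \frac{3}{11}\right) = 3 - \frac{3}{11} = \frac{30}{11}$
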